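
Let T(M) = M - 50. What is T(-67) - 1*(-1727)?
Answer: 1610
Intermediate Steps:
T(M) = -50 + M
T(-67) - 1*(-1727) = (-50 - 67) - 1*(-1727) = -117 + 1727 = 1610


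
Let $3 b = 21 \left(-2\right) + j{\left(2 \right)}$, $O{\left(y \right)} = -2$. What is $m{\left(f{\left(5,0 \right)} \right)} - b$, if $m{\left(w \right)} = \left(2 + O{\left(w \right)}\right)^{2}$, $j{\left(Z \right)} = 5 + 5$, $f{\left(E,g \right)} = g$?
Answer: $\frac{32}{3} \approx 10.667$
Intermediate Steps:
$j{\left(Z \right)} = 10$
$b = - \frac{32}{3}$ ($b = \frac{21 \left(-2\right) + 10}{3} = \frac{-42 + 10}{3} = \frac{1}{3} \left(-32\right) = - \frac{32}{3} \approx -10.667$)
$m{\left(w \right)} = 0$ ($m{\left(w \right)} = \left(2 - 2\right)^{2} = 0^{2} = 0$)
$m{\left(f{\left(5,0 \right)} \right)} - b = 0 - - \frac{32}{3} = 0 + \frac{32}{3} = \frac{32}{3}$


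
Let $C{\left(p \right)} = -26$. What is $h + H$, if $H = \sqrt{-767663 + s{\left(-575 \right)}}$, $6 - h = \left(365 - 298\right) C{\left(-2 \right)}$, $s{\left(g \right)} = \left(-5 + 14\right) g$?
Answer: $1748 + i \sqrt{772838} \approx 1748.0 + 879.11 i$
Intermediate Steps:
$s{\left(g \right)} = 9 g$
$h = 1748$ ($h = 6 - \left(365 - 298\right) \left(-26\right) = 6 - 67 \left(-26\right) = 6 - -1742 = 6 + 1742 = 1748$)
$H = i \sqrt{772838}$ ($H = \sqrt{-767663 + 9 \left(-575\right)} = \sqrt{-767663 - 5175} = \sqrt{-772838} = i \sqrt{772838} \approx 879.11 i$)
$h + H = 1748 + i \sqrt{772838}$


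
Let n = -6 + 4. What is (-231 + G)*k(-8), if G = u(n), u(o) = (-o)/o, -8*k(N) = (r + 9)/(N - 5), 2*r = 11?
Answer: -841/26 ≈ -32.346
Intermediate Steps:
r = 11/2 (r = (1/2)*11 = 11/2 ≈ 5.5000)
n = -2
k(N) = -29/(16*(-5 + N)) (k(N) = -(11/2 + 9)/(8*(N - 5)) = -29/(16*(-5 + N)))
u(o) = -1
G = -1
(-231 + G)*k(-8) = (-231 - 1)*(-29/(-80 + 16*(-8))) = -(-6728)/(-80 - 128) = -(-6728)/(-208) = -(-6728)*(-1)/208 = -232*29/208 = -841/26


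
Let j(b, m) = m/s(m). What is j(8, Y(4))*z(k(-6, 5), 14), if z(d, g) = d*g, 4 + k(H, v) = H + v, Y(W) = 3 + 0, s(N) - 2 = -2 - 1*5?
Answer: 42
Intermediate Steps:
s(N) = -5 (s(N) = 2 + (-2 - 1*5) = 2 + (-2 - 5) = 2 - 7 = -5)
Y(W) = 3
k(H, v) = -4 + H + v (k(H, v) = -4 + (H + v) = -4 + H + v)
j(b, m) = -m/5 (j(b, m) = m/(-5) = m*(-⅕) = -m/5)
j(8, Y(4))*z(k(-6, 5), 14) = (-⅕*3)*((-4 - 6 + 5)*14) = -(-3)*14 = -⅗*(-70) = 42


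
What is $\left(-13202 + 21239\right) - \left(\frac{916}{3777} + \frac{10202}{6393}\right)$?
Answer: $\frac{64673304805}{8048787} \approx 8035.2$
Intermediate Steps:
$\left(-13202 + 21239\right) - \left(\frac{916}{3777} + \frac{10202}{6393}\right) = 8037 - \frac{14796314}{8048787} = \frac{64673304805}{8048787}$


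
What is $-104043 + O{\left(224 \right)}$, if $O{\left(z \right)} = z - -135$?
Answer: $-103684$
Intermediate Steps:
$O{\left(z \right)} = 135 + z$ ($O{\left(z \right)} = z + 135 = 135 + z$)
$-104043 + O{\left(224 \right)} = -104043 + \left(135 + 224\right) = -104043 + 359 = -103684$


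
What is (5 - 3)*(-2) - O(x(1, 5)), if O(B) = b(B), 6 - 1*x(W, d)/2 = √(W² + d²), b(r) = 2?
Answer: -6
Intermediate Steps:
x(W, d) = 12 - 2*√(W² + d²)
O(B) = 2
(5 - 3)*(-2) - O(x(1, 5)) = (5 - 3)*(-2) - 1*2 = 2*(-2) - 2 = -4 - 2 = -6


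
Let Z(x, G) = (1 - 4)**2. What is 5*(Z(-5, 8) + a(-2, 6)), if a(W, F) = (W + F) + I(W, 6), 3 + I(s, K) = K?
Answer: 80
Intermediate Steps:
I(s, K) = -3 + K
a(W, F) = 3 + F + W (a(W, F) = (W + F) + (-3 + 6) = (F + W) + 3 = 3 + F + W)
Z(x, G) = 9 (Z(x, G) = (-3)**2 = 9)
5*(Z(-5, 8) + a(-2, 6)) = 5*(9 + (3 + 6 - 2)) = 5*(9 + 7) = 5*16 = 80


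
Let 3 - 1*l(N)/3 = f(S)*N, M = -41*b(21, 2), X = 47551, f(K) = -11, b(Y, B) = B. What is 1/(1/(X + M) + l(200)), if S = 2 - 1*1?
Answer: 47469/313722622 ≈ 0.00015131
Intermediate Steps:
S = 1 (S = 2 - 1 = 1)
M = -82 (M = -41*2 = -82)
l(N) = 9 + 33*N (l(N) = 9 - (-33)*N = 9 + 33*N)
1/(1/(X + M) + l(200)) = 1/(1/(47551 - 82) + (9 + 33*200)) = 1/(1/47469 + (9 + 6600)) = 1/(1/47469 + 6609) = 1/(313722622/47469) = 47469/313722622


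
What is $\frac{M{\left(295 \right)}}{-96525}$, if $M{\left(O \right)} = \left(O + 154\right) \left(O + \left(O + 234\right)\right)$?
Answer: $- \frac{369976}{96525} \approx -3.833$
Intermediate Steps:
$M{\left(O \right)} = \left(154 + O\right) \left(234 + 2 O\right)$ ($M{\left(O \right)} = \left(154 + O\right) \left(O + \left(234 + O\right)\right) = \left(154 + O\right) \left(234 + 2 O\right)$)
$\frac{M{\left(295 \right)}}{-96525} = \frac{36036 + 2 \cdot 295^{2} + 542 \cdot 295}{-96525} = \left(36036 + 2 \cdot 87025 + 159890\right) \left(- \frac{1}{96525}\right) = \left(36036 + 174050 + 159890\right) \left(- \frac{1}{96525}\right) = 369976 \left(- \frac{1}{96525}\right) = - \frac{369976}{96525}$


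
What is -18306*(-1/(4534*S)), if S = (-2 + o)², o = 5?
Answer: 1017/2267 ≈ 0.44861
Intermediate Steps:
S = 9 (S = (-2 + 5)² = 3² = 9)
-18306*(-1/(4534*S)) = -18306/((-4534*9)) = -18306/(-40806) = -18306*(-1/40806) = 1017/2267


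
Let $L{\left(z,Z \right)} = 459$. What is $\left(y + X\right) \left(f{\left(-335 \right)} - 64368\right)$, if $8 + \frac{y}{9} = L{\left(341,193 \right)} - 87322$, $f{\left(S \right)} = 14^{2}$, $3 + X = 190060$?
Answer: $37975834504$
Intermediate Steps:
$X = 190057$ ($X = -3 + 190060 = 190057$)
$f{\left(S \right)} = 196$
$y = -781839$ ($y = -72 + 9 \left(459 - 87322\right) = -72 + 9 \left(-86863\right) = -72 - 781767 = -781839$)
$\left(y + X\right) \left(f{\left(-335 \right)} - 64368\right) = \left(-781839 + 190057\right) \left(196 - 64368\right) = \left(-591782\right) \left(-64172\right) = 37975834504$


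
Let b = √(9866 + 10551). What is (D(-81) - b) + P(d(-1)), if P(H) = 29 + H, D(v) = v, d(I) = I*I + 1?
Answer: -50 - √20417 ≈ -192.89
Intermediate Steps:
d(I) = 1 + I² (d(I) = I² + 1 = 1 + I²)
b = √20417 ≈ 142.89
(D(-81) - b) + P(d(-1)) = (-81 - √20417) + (29 + (1 + (-1)²)) = (-81 - √20417) + (29 + (1 + 1)) = (-81 - √20417) + (29 + 2) = (-81 - √20417) + 31 = -50 - √20417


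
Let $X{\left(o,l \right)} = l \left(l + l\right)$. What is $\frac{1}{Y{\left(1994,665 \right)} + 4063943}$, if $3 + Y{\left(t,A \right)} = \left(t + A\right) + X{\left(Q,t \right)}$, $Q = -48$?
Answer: $\frac{1}{12018671} \approx 8.3204 \cdot 10^{-8}$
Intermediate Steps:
$X{\left(o,l \right)} = 2 l^{2}$ ($X{\left(o,l \right)} = l 2 l = 2 l^{2}$)
$Y{\left(t,A \right)} = -3 + A + t + 2 t^{2}$ ($Y{\left(t,A \right)} = -3 + \left(\left(t + A\right) + 2 t^{2}\right) = -3 + \left(\left(A + t\right) + 2 t^{2}\right) = -3 + \left(A + t + 2 t^{2}\right) = -3 + A + t + 2 t^{2}$)
$\frac{1}{Y{\left(1994,665 \right)} + 4063943} = \frac{1}{\left(-3 + 665 + 1994 + 2 \cdot 1994^{2}\right) + 4063943} = \frac{1}{\left(-3 + 665 + 1994 + 2 \cdot 3976036\right) + 4063943} = \frac{1}{\left(-3 + 665 + 1994 + 7952072\right) + 4063943} = \frac{1}{7954728 + 4063943} = \frac{1}{12018671}$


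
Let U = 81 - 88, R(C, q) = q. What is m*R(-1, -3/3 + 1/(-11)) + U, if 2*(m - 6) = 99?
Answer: -743/11 ≈ -67.545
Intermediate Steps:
m = 111/2 (m = 6 + (½)*99 = 6 + 99/2 = 111/2 ≈ 55.500)
U = -7
m*R(-1, -3/3 + 1/(-11)) + U = 111*(-3/3 + 1/(-11))/2 - 7 = 111*(-3*⅓ + 1*(-1/11))/2 - 7 = 111*(-1 - 1/11)/2 - 7 = (111/2)*(-12/11) - 7 = -666/11 - 7 = -743/11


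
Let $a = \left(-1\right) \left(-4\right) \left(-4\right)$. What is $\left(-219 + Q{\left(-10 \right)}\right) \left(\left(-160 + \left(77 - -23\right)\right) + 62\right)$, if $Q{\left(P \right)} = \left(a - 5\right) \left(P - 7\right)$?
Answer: $276$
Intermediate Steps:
$a = -16$ ($a = 4 \left(-4\right) = -16$)
$Q{\left(P \right)} = 147 - 21 P$ ($Q{\left(P \right)} = \left(-16 - 5\right) \left(P - 7\right) = - 21 \left(-7 + P\right) = 147 - 21 P$)
$\left(-219 + Q{\left(-10 \right)}\right) \left(\left(-160 + \left(77 - -23\right)\right) + 62\right) = \left(-219 + \left(147 - -210\right)\right) \left(\left(-160 + \left(77 - -23\right)\right) + 62\right) = \left(-219 + \left(147 + 210\right)\right) \left(\left(-160 + \left(77 + 23\right)\right) + 62\right) = \left(-219 + 357\right) \left(\left(-160 + 100\right) + 62\right) = 138 \left(-60 + 62\right) = 138 \cdot 2 = 276$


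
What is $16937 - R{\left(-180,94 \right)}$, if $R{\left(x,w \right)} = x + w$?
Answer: $17023$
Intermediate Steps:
$R{\left(x,w \right)} = w + x$
$16937 - R{\left(-180,94 \right)} = 16937 - \left(94 - 180\right) = 16937 - -86 = 16937 + 86 = 17023$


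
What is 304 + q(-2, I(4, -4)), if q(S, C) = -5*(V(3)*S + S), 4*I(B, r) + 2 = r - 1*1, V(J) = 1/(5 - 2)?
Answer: 952/3 ≈ 317.33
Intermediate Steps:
V(J) = 1/3
I(B, r) = -3/4 + r/4 (I(B, r) = -1/2 + (r - 1*1)/4 = -1/2 + (r - 1)/4 = -1/2 + (-1 + r)/4 = -1/2 + (-1/4 + r/4) = -3/4 + r/4)
q(S, C) = -20*S/3 (q(S, C) = -5*(S/3 + S) = -20*S/3)
304 + q(-2, I(4, -4)) = 304 - 20/3*(-2) = 304 + 40/3 = 952/3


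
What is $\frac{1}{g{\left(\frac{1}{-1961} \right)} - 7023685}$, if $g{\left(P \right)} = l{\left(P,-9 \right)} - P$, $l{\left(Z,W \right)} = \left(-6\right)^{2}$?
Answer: $- \frac{1961}{13773375688} \approx -1.4238 \cdot 10^{-7}$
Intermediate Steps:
$l{\left(Z,W \right)} = 36$
$g{\left(P \right)} = 36 - P$
$\frac{1}{g{\left(\frac{1}{-1961} \right)} - 7023685} = \frac{1}{\left(36 - \frac{1}{-1961}\right) - 7023685} = \frac{1}{\left(36 - - \frac{1}{1961}\right) - 7023685} = \frac{1}{\left(36 + \frac{1}{1961}\right) - 7023685} = \frac{1}{\frac{70597}{1961} - 7023685} = \frac{1}{- \frac{13773375688}{1961}} = - \frac{1961}{13773375688}$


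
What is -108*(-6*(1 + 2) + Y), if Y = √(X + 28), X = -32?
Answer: 1944 - 216*I ≈ 1944.0 - 216.0*I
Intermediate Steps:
Y = 2*I (Y = √(-32 + 28) = √(-4) = 2*I ≈ 2.0*I)
-108*(-6*(1 + 2) + Y) = -108*(-6*(1 + 2) + 2*I) = -108*(-6*3 + 2*I) = -108*(-18 + 2*I) = 1944 - 216*I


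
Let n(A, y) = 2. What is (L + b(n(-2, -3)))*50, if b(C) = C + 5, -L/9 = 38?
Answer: -16750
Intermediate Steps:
L = -342 (L = -9*38 = -342)
b(C) = 5 + C
(L + b(n(-2, -3)))*50 = (-342 + (5 + 2))*50 = (-342 + 7)*50 = -335*50 = -16750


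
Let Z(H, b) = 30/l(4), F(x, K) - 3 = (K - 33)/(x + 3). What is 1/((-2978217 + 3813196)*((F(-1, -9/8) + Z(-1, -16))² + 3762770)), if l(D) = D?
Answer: 256/804318692191955 ≈ 3.1828e-13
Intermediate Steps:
F(x, K) = 3 + (-33 + K)/(3 + x) (F(x, K) = 3 + (K - 33)/(x + 3) = 3 + (-33 + K)/(3 + x))
Z(H, b) = 15/2 (Z(H, b) = 30/4 = 30*(¼) = 15/2)
1/((-2978217 + 3813196)*((F(-1, -9/8) + Z(-1, -16))² + 3762770)) = 1/((-2978217 + 3813196)*(((-24 - 9/8 + 3*(-1))/(3 - 1) + 15/2)² + 3762770)) = 1/(834979*(((-24 - 9*⅛ - 3)/2 + 15/2)² + 3762770)) = 1/(834979*(((-24 - 9/8 - 3)/2 + 15/2)² + 3762770)) = 1/(834979*(((½)*(-225/8) + 15/2)² + 3762770)) = 1/(834979*((-225/16 + 15/2)² + 3762770)) = 1/(834979*((-105/16)² + 3762770)) = 1/(834979*(11025/256 + 3762770)) = 1/(834979*(963280145/256)) = 1/(804318692191955/256) = 256/804318692191955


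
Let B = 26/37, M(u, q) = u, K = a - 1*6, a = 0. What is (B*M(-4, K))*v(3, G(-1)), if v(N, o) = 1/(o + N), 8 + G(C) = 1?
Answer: 26/37 ≈ 0.70270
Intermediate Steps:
G(C) = -7 (G(C) = -8 + 1 = -7)
K = -6 (K = 0 - 1*6 = 0 - 6 = -6)
v(N, o) = 1/(N + o)
B = 26/37 (B = 26*(1/37) = 26/37 ≈ 0.70270)
(B*M(-4, K))*v(3, G(-1)) = ((26/37)*(-4))/(3 - 7) = -104/37/(-4) = -104/37*(-¼) = 26/37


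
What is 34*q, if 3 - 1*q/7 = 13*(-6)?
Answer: 19278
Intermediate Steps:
q = 567 (q = 21 - 91*(-6) = 21 - 7*(-78) = 21 + 546 = 567)
34*q = 34*567 = 19278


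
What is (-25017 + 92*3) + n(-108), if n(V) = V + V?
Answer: -24957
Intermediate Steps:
n(V) = 2*V
(-25017 + 92*3) + n(-108) = (-25017 + 92*3) + 2*(-108) = (-25017 + 276) - 216 = -24741 - 216 = -24957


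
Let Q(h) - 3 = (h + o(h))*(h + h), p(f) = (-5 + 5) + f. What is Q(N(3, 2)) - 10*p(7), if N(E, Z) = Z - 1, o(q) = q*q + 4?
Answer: -55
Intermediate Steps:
o(q) = 4 + q² (o(q) = q² + 4 = 4 + q²)
p(f) = f (p(f) = 0 + f = f)
N(E, Z) = -1 + Z
Q(h) = 3 + 2*h*(4 + h + h²) (Q(h) = 3 + (h + (4 + h²))*(h + h) = 3 + (4 + h + h²)*(2*h) = 3 + 2*h*(4 + h + h²))
Q(N(3, 2)) - 10*p(7) = (3 + 2*(-1 + 2)² + 2*(-1 + 2)*(4 + (-1 + 2)²)) - 10*7 = (3 + 2*1² + 2*1*(4 + 1²)) - 70 = (3 + 2*1 + 2*1*(4 + 1)) - 70 = (3 + 2 + 2*1*5) - 70 = (3 + 2 + 10) - 70 = 15 - 70 = -55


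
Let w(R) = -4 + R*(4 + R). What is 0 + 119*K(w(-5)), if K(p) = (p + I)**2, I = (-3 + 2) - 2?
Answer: 476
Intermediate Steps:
I = -3 (I = -1 - 2 = -3)
K(p) = (-3 + p)**2 (K(p) = (p - 3)**2 = (-3 + p)**2)
0 + 119*K(w(-5)) = 0 + 119*(-3 + (-4 + (-5)**2 + 4*(-5)))**2 = 0 + 119*(-3 + (-4 + 25 - 20))**2 = 0 + 119*(-3 + 1)**2 = 0 + 119*(-2)**2 = 0 + 119*4 = 0 + 476 = 476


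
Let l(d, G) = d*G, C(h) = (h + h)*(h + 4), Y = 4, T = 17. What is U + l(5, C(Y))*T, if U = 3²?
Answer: 5449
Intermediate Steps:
C(h) = 2*h*(4 + h) (C(h) = (2*h)*(4 + h) = 2*h*(4 + h))
U = 9
l(d, G) = G*d
U + l(5, C(Y))*T = 9 + ((2*4*(4 + 4))*5)*17 = 9 + ((2*4*8)*5)*17 = 9 + (64*5)*17 = 9 + 320*17 = 9 + 5440 = 5449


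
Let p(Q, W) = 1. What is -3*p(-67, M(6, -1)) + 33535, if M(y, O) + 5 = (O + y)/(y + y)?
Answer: 33532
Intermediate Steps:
M(y, O) = -5 + (O + y)/(2*y) (M(y, O) = -5 + (O + y)/(y + y) = -5 + (O + y)/((2*y)) = -5 + (O + y)*(1/(2*y)) = -5 + (O + y)/(2*y))
-3*p(-67, M(6, -1)) + 33535 = -3*1 + 33535 = -3 + 33535 = 33532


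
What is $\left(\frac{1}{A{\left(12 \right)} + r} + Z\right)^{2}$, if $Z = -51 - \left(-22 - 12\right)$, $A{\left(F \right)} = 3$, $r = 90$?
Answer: $\frac{2496400}{8649} \approx 288.63$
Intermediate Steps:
$Z = -17$ ($Z = -51 - -34 = -51 + 34 = -17$)
$\left(\frac{1}{A{\left(12 \right)} + r} + Z\right)^{2} = \left(\frac{1}{3 + 90} - 17\right)^{2} = \left(\frac{1}{93} - 17\right)^{2} = \left(- \frac{1580}{93}\right)^{2} = \frac{2496400}{8649}$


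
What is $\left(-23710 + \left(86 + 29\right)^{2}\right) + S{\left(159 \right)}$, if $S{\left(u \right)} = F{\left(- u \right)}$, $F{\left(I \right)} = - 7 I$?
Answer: $-9372$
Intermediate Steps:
$S{\left(u \right)} = 7 u$ ($S{\left(u \right)} = - 7 \left(- u\right) = 7 u$)
$\left(-23710 + \left(86 + 29\right)^{2}\right) + S{\left(159 \right)} = \left(-23710 + \left(86 + 29\right)^{2}\right) + 7 \cdot 159 = \left(-23710 + 115^{2}\right) + 1113 = \left(-23710 + 13225\right) + 1113 = -10485 + 1113 = -9372$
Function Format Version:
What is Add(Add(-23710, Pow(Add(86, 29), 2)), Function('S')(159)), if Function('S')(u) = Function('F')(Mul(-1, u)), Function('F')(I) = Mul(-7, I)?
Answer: -9372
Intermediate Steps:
Function('S')(u) = Mul(7, u) (Function('S')(u) = Mul(-7, Mul(-1, u)) = Mul(7, u))
Add(Add(-23710, Pow(Add(86, 29), 2)), Function('S')(159)) = Add(Add(-23710, Pow(Add(86, 29), 2)), Mul(7, 159)) = Add(Add(-23710, Pow(115, 2)), 1113) = Add(Add(-23710, 13225), 1113) = Add(-10485, 1113) = -9372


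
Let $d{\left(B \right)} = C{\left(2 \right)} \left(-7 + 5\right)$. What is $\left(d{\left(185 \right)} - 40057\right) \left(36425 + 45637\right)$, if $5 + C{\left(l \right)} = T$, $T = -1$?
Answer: $-3286172790$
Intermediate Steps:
$C{\left(l \right)} = -6$ ($C{\left(l \right)} = -5 - 1 = -6$)
$d{\left(B \right)} = 12$ ($d{\left(B \right)} = - 6 \left(-7 + 5\right) = \left(-6\right) \left(-2\right) = 12$)
$\left(d{\left(185 \right)} - 40057\right) \left(36425 + 45637\right) = \left(12 - 40057\right) \left(36425 + 45637\right) = \left(-40045\right) 82062 = -3286172790$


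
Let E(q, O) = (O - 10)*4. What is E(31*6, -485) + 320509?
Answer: 318529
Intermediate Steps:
E(q, O) = -40 + 4*O (E(q, O) = (-10 + O)*4 = -40 + 4*O)
E(31*6, -485) + 320509 = (-40 + 4*(-485)) + 320509 = (-40 - 1940) + 320509 = -1980 + 320509 = 318529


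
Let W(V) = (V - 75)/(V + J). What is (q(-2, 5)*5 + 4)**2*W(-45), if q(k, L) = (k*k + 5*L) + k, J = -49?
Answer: 1159260/47 ≈ 24665.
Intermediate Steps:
q(k, L) = k + k**2 + 5*L (q(k, L) = (k**2 + 5*L) + k = k + k**2 + 5*L)
W(V) = (-75 + V)/(-49 + V) (W(V) = (V - 75)/(V - 49) = (-75 + V)/(-49 + V))
(q(-2, 5)*5 + 4)**2*W(-45) = ((-2 + (-2)**2 + 5*5)*5 + 4)**2*((-75 - 45)/(-49 - 45)) = ((-2 + 4 + 25)*5 + 4)**2*(-120/(-94)) = (27*5 + 4)**2*(-1/94*(-120)) = (135 + 4)**2*(60/47) = 139**2*(60/47) = 19321*(60/47) = 1159260/47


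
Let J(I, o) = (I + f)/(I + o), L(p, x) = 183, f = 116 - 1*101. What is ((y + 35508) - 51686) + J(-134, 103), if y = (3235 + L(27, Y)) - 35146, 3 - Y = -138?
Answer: -1484967/31 ≈ -47902.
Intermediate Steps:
Y = 141 (Y = 3 - 1*(-138) = 3 + 138 = 141)
f = 15 (f = 116 - 101 = 15)
J(I, o) = (15 + I)/(I + o) (J(I, o) = (I + 15)/(I + o) = (15 + I)/(I + o))
y = -31728 (y = (3235 + 183) - 35146 = 3418 - 35146 = -31728)
((y + 35508) - 51686) + J(-134, 103) = ((-31728 + 35508) - 51686) + (15 - 134)/(-134 + 103) = (3780 - 51686) - 119/(-31) = -47906 - 1/31*(-119) = -47906 + 119/31 = -1484967/31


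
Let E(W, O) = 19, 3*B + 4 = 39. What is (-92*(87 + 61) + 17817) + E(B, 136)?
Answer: 4220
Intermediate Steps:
B = 35/3 (B = -4/3 + (1/3)*39 = -4/3 + 13 = 35/3 ≈ 11.667)
(-92*(87 + 61) + 17817) + E(B, 136) = (-92*(87 + 61) + 17817) + 19 = (-92*148 + 17817) + 19 = (-13616 + 17817) + 19 = 4201 + 19 = 4220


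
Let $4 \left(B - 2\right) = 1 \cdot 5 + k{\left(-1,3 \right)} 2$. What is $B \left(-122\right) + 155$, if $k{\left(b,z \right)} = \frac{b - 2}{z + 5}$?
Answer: $- \frac{1749}{8} \approx -218.63$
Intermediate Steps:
$k{\left(b,z \right)} = \frac{-2 + b}{5 + z}$ ($k{\left(b,z \right)} = \frac{b - 2}{5 + z} = \frac{-2 + b}{5 + z}$)
$B = \frac{49}{16}$ ($B = 2 + \frac{1 \cdot 5 + \frac{-2 - 1}{5 + 3} \cdot 2}{4} = 2 + \frac{5 + \frac{1}{8} \left(-3\right) 2}{4} = 2 + \frac{5 - \frac{3}{4}}{4} = 2 + \frac{1}{4} \cdot \frac{17}{4} = 2 + \frac{17}{16} = \frac{49}{16} \approx 3.0625$)
$B \left(-122\right) + 155 = \frac{49}{16} \left(-122\right) + 155 = - \frac{2989}{8} + 155 = - \frac{1749}{8}$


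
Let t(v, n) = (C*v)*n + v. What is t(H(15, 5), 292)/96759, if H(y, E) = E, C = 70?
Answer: 102205/96759 ≈ 1.0563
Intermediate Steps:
t(v, n) = v + 70*n*v (t(v, n) = (70*v)*n + v = 70*n*v + v = v + 70*n*v)
t(H(15, 5), 292)/96759 = (5*(1 + 70*292))/96759 = (5*(1 + 20440))*(1/96759) = (5*20441)*(1/96759) = 102205*(1/96759) = 102205/96759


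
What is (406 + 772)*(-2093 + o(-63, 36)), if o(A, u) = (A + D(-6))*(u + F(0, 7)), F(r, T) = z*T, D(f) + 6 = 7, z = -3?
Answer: -3561094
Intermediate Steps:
D(f) = 1 (D(f) = -6 + 7 = 1)
F(r, T) = -3*T
o(A, u) = (1 + A)*(-21 + u) (o(A, u) = (A + 1)*(u - 3*7) = (1 + A)*(u - 21) = (1 + A)*(-21 + u))
(406 + 772)*(-2093 + o(-63, 36)) = (406 + 772)*(-2093 + (-21 + 36 - 21*(-63) - 63*36)) = 1178*(-2093 + (-21 + 36 + 1323 - 2268)) = 1178*(-2093 - 930) = 1178*(-3023) = -3561094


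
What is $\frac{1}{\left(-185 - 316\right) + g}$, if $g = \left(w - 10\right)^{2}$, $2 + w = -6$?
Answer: $- \frac{1}{177} \approx -0.0056497$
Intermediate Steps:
$w = -8$ ($w = -2 - 6 = -8$)
$g = 324$ ($g = \left(-8 - 10\right)^{2} = \left(-18\right)^{2} = 324$)
$\frac{1}{\left(-185 - 316\right) + g} = \frac{1}{\left(-185 - 316\right) + 324} = \frac{1}{-501 + 324} = \frac{1}{-177} = - \frac{1}{177}$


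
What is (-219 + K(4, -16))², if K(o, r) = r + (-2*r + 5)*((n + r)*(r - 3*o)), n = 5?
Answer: 124567921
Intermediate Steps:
K(o, r) = r + (5 + r)*(5 - 2*r)*(r - 3*o) (K(o, r) = r + (-2*r + 5)*((5 + r)*(r - 3*o)) = r + (5 - 2*r)*((5 + r)*(r - 3*o)) = r + (5 + r)*(5 - 2*r)*(r - 3*o))
(-219 + K(4, -16))² = (-219 + (-75*4 - 5*(-16)² - 2*(-16)³ + 26*(-16) + 6*4*(-16)² + 15*4*(-16)))² = (-219 + (-300 - 5*256 - 2*(-4096) - 416 + 6*4*256 - 960))² = (-219 + (-300 - 1280 + 8192 - 416 + 6144 - 960))² = (-219 + 11380)² = 11161² = 124567921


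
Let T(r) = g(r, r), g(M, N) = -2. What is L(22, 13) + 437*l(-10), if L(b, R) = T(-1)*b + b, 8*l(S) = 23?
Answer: 9875/8 ≈ 1234.4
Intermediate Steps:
l(S) = 23/8 (l(S) = (⅛)*23 = 23/8)
T(r) = -2
L(b, R) = -b (L(b, R) = -2*b + b = -b)
L(22, 13) + 437*l(-10) = -1*22 + 437*(23/8) = -22 + 10051/8 = 9875/8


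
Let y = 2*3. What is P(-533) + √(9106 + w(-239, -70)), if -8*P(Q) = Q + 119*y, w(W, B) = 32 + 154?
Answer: -181/8 + 2*√2323 ≈ 73.770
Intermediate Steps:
w(W, B) = 186
y = 6
P(Q) = -357/4 - Q/8 (P(Q) = -(Q + 119*6)/8 = -(Q + 714)/8 = -(714 + Q)/8 = -357/4 - Q/8)
P(-533) + √(9106 + w(-239, -70)) = (-357/4 - ⅛*(-533)) + √(9106 + 186) = (-357/4 + 533/8) + √9292 = -181/8 + 2*√2323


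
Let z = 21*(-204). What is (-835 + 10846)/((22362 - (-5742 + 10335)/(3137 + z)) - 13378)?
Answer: 11482617/10309241 ≈ 1.1138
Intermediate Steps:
z = -4284
(-835 + 10846)/((22362 - (-5742 + 10335)/(3137 + z)) - 13378) = (-835 + 10846)/((22362 - (-5742 + 10335)/(3137 - 4284)) - 13378) = 10011/((22362 - 4593/(-1147)) - 13378) = 10011/((22362 - 4593*(-1)/1147) - 13378) = 10011/((22362 - 1*(-4593/1147)) - 13378) = 10011/((22362 + 4593/1147) - 13378) = 10011/(25653807/1147 - 13378) = 10011/(10309241/1147) = 10011*(1147/10309241) = 11482617/10309241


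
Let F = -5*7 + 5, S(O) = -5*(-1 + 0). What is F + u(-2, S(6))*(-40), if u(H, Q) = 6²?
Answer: -1470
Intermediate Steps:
S(O) = 5 (S(O) = -5*(-1) = 5)
u(H, Q) = 36
F = -30 (F = -35 + 5 = -30)
F + u(-2, S(6))*(-40) = -30 + 36*(-40) = -30 - 1440 = -1470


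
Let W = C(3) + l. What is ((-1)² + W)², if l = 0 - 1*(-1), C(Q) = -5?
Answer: 9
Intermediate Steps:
l = 1 (l = 0 + 1 = 1)
W = -4 (W = -5 + 1 = -4)
((-1)² + W)² = ((-1)² - 4)² = (1 - 4)² = (-3)² = 9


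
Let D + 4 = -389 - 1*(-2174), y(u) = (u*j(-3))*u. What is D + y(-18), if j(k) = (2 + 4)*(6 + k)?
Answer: 7613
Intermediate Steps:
j(k) = 36 + 6*k (j(k) = 6*(6 + k) = 36 + 6*k)
y(u) = 18*u**2 (y(u) = (u*(36 + 6*(-3)))*u = (u*(36 - 18))*u = (u*18)*u = (18*u)*u = 18*u**2)
D = 1781 (D = -4 + (-389 - 1*(-2174)) = -4 + (-389 + 2174) = -4 + 1785 = 1781)
D + y(-18) = 1781 + 18*(-18)**2 = 1781 + 18*324 = 1781 + 5832 = 7613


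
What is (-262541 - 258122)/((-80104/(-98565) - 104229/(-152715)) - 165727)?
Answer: 522480251845695/166303930720072 ≈ 3.1417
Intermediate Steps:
(-262541 - 258122)/((-80104/(-98565) - 104229/(-152715)) - 165727) = -520663/((-80104*(-1/98565) - 104229*(-1/152715)) - 165727) = -520663/((80104/98565 + 34743/50905) - 165727) = -520663/(1500427583/1003490265 - 165727) = -520663/(-166303930720072/1003490265) = -520663*(-1003490265/166303930720072) = 522480251845695/166303930720072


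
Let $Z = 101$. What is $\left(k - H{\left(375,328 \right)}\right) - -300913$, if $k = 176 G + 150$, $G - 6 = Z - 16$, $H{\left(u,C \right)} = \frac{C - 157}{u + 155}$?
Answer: $\frac{168051699}{530} \approx 3.1708 \cdot 10^{5}$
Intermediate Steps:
$H{\left(u,C \right)} = \frac{-157 + C}{155 + u}$
$G = 91$ ($G = 6 + \left(101 - 16\right) = 6 + 85 = 91$)
$k = 16166$ ($k = 176 \cdot 91 + 150 = 16016 + 150 = 16166$)
$\left(k - H{\left(375,328 \right)}\right) - -300913 = \left(16166 - \frac{-157 + 328}{155 + 375}\right) - -300913 = \left(16166 - \frac{1}{530} \cdot 171\right) + 300913 = \left(16166 - \frac{171}{530}\right) + 300913 = \frac{8567809}{530} + 300913 = \frac{168051699}{530}$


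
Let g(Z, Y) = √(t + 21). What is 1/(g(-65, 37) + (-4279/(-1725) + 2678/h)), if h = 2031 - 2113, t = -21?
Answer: -70725/2134336 ≈ -0.033137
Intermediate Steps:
h = -82
g(Z, Y) = 0 (g(Z, Y) = √(-21 + 21) = √0 = 0)
1/(g(-65, 37) + (-4279/(-1725) + 2678/h)) = 1/(0 + (-4279/(-1725) + 2678/(-82))) = 1/(0 + (-4279*(-1/1725) + 2678*(-1/82))) = 1/(0 + (4279/1725 - 1339/41)) = 1/(0 - 2134336/70725) = 1/(-2134336/70725) = -70725/2134336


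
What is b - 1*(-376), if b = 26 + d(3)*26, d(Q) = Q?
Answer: 480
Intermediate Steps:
b = 104 (b = 26 + 3*26 = 26 + 78 = 104)
b - 1*(-376) = 104 - 1*(-376) = 104 + 376 = 480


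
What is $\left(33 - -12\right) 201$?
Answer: $9045$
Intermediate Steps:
$\left(33 - -12\right) 201 = \left(33 + 12\right) 201 = 45 \cdot 201 = 9045$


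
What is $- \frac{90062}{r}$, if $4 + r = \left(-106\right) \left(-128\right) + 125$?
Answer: $- \frac{90062}{13689} \approx -6.5791$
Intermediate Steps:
$r = 13689$ ($r = -4 + \left(\left(-106\right) \left(-128\right) + 125\right) = -4 + \left(13568 + 125\right) = -4 + 13693 = 13689$)
$- \frac{90062}{r} = - \frac{90062}{13689}$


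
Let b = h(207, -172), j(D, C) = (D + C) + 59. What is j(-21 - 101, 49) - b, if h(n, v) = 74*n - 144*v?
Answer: -40100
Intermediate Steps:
h(n, v) = -144*v + 74*n
j(D, C) = 59 + C + D (j(D, C) = (C + D) + 59 = 59 + C + D)
b = 40086 (b = -144*(-172) + 74*207 = 24768 + 15318 = 40086)
j(-21 - 101, 49) - b = (59 + 49 + (-21 - 101)) - 1*40086 = (59 + 49 - 122) - 40086 = -14 - 40086 = -40100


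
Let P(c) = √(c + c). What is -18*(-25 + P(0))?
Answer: 450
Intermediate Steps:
P(c) = √2*√c (P(c) = √(2*c) = √2*√c)
-18*(-25 + P(0)) = -18*(-25 + √2*√0) = -18*(-25 + √2*0) = -18*(-25 + 0) = -18*(-25) = 450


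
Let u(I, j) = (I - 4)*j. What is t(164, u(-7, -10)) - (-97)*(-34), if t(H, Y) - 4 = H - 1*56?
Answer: -3186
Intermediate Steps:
u(I, j) = j*(-4 + I) (u(I, j) = (-4 + I)*j = j*(-4 + I))
t(H, Y) = -52 + H (t(H, Y) = 4 + (H - 1*56) = 4 + (H - 56) = 4 + (-56 + H) = -52 + H)
t(164, u(-7, -10)) - (-97)*(-34) = (-52 + 164) - (-97)*(-34) = 112 - 1*3298 = 112 - 3298 = -3186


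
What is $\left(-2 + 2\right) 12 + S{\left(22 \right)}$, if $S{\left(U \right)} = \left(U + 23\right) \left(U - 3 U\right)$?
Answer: $-1980$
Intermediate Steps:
$S{\left(U \right)} = - 2 U \left(23 + U\right)$ ($S{\left(U \right)} = \left(23 + U\right) \left(- 2 U\right) = - 2 U \left(23 + U\right)$)
$\left(-2 + 2\right) 12 + S{\left(22 \right)} = \left(-2 + 2\right) 12 - 44 \left(23 + 22\right) = 0 \cdot 12 - 44 \cdot 45 = 0 - 1980 = -1980$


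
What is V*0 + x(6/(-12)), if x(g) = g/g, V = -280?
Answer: 1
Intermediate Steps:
x(g) = 1
V*0 + x(6/(-12)) = -280*0 + 1 = 0 + 1 = 1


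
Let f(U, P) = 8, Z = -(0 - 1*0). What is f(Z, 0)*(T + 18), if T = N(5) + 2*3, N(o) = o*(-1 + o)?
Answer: 352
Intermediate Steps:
Z = 0 (Z = -(0 + 0) = -1*0 = 0)
T = 26 (T = 5*(-1 + 5) + 2*3 = 5*4 + 6 = 20 + 6 = 26)
f(Z, 0)*(T + 18) = 8*(26 + 18) = 8*44 = 352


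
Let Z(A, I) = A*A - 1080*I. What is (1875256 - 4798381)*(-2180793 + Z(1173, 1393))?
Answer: 6750384255000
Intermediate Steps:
Z(A, I) = A² - 1080*I
(1875256 - 4798381)*(-2180793 + Z(1173, 1393)) = (1875256 - 4798381)*(-2180793 + (1173² - 1080*1393)) = -2923125*(-2180793 + (1375929 - 1504440)) = -2923125*(-2180793 - 128511) = -2923125*(-2309304) = 6750384255000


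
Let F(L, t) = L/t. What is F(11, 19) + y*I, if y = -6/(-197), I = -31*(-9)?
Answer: 33973/3743 ≈ 9.0764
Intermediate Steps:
I = 279
y = 6/197 (y = -6*(-1/197) = 6/197 ≈ 0.030457)
F(11, 19) + y*I = 11/19 + (6/197)*279 = 11*(1/19) + 1674/197 = 11/19 + 1674/197 = 33973/3743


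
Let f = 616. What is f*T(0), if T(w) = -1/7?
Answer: -88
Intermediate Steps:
T(w) = -⅐ (T(w) = -1*⅐ = -⅐)
f*T(0) = 616*(-⅐) = -88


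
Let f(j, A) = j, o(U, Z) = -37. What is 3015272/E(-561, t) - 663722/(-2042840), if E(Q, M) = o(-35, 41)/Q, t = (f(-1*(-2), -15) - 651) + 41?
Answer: 1727800982099497/37792540 ≈ 4.5718e+7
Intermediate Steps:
t = -608 (t = (-1*(-2) - 651) + 41 = (2 - 651) + 41 = -649 + 41 = -608)
E(Q, M) = -37/Q
3015272/E(-561, t) - 663722/(-2042840) = 3015272/((-37/(-561))) - 663722/(-2042840) = 3015272/((-37*(-1/561))) - 663722*(-1/2042840) = 3015272/(37/561) + 331861/1021420 = 3015272*(561/37) + 331861/1021420 = 1691567592/37 + 331861/1021420 = 1727800982099497/37792540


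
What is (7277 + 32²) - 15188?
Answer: -6887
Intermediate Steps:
(7277 + 32²) - 15188 = (7277 + 1024) - 15188 = 8301 - 15188 = -6887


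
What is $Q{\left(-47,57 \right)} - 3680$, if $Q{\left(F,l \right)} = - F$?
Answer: $-3633$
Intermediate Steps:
$Q{\left(-47,57 \right)} - 3680 = \left(-1\right) \left(-47\right) - 3680 = 47 - 3680 = -3633$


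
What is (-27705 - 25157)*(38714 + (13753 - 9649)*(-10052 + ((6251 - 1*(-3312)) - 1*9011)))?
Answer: 2058937156532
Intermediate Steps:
(-27705 - 25157)*(38714 + (13753 - 9649)*(-10052 + ((6251 - 1*(-3312)) - 1*9011))) = -52862*(38714 + 4104*(-10052 + ((6251 + 3312) - 9011))) = -52862*(38714 + 4104*(-10052 + (9563 - 9011))) = -52862*(38714 + 4104*(-10052 + 552)) = -52862*(38714 + 4104*(-9500)) = -52862*(38714 - 38988000) = -52862*(-38949286) = 2058937156532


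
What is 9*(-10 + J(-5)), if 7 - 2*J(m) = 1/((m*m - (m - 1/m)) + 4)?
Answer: -9909/169 ≈ -58.633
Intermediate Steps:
J(m) = 7/2 - 1/(2*(4 + 1/m + m² - m)) (J(m) = 7/2 - 1/(2*((m*m - (m - 1/m)) + 4)) = 7/2 - 1/(2*((m² + (1/m - m)) + 4)) = 7/2 - 1/(2*((1/m + m² - m) + 4)) = 7/2 - 1/(2*(4 + 1/m + m² - m)))
9*(-10 + J(-5)) = 9*(-10 + (7 - 7*(-5)² + 7*(-5)³ + 27*(-5))/(2*(1 + (-5)³ - 1*(-5)² + 4*(-5)))) = 9*(-10 + (7 - 7*25 + 7*(-125) - 135)/(2*(1 - 125 - 1*25 - 20))) = 9*(-10 + (7 - 175 - 875 - 135)/(2*(1 - 125 - 25 - 20))) = 9*(-10 + (½)*(-1178)/(-169)) = 9*(-10 + (½)*(-1/169)*(-1178)) = 9*(-10 + 589/169) = 9*(-1101/169) = -9909/169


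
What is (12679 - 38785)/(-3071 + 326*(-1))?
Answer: 26106/3397 ≈ 7.6850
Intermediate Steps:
(12679 - 38785)/(-3071 + 326*(-1)) = -26106/(-3071 - 326) = -26106/(-3397) = -26106*(-1/3397) = 26106/3397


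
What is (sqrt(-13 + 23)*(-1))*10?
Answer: -10*sqrt(10) ≈ -31.623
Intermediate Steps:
(sqrt(-13 + 23)*(-1))*10 = (sqrt(10)*(-1))*10 = -sqrt(10)*10 = -10*sqrt(10)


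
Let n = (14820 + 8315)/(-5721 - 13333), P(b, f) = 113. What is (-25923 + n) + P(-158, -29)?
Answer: -70258125/2722 ≈ -25811.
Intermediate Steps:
n = -3305/2722 (n = 23135/(-19054) = 23135*(-1/19054) = -3305/2722 ≈ -1.2142)
(-25923 + n) + P(-158, -29) = (-25923 - 3305/2722) + 113 = -70565711/2722 + 113 = -70258125/2722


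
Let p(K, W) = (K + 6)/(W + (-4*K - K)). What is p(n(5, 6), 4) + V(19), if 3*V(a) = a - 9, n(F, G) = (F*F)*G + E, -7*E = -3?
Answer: 49085/15711 ≈ 3.1242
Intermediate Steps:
E = 3/7 (E = -⅐*(-3) = 3/7 ≈ 0.42857)
n(F, G) = 3/7 + G*F² (n(F, G) = (F*F)*G + 3/7 = F²*G + 3/7 = G*F² + 3/7 = 3/7 + G*F²)
V(a) = -3 + a/3 (V(a) = (a - 9)/3 = (-9 + a)/3 = -3 + a/3)
p(K, W) = (6 + K)/(W - 5*K)
p(n(5, 6), 4) + V(19) = (-6 - (3/7 + 6*5²))/(-1*4 + 5*(3/7 + 6*5²)) + (-3 + (⅓)*19) = (-6 - (3/7 + 6*25))/(-4 + 5*(3/7 + 6*25)) + (-3 + 19/3) = (-6 - (3/7 + 150))/(-4 + 5*(3/7 + 150)) + 10/3 = (-6 - 1*1053/7)/(-4 + 5*(1053/7)) + 10/3 = (-6 - 1053/7)/(-4 + 5265/7) + 10/3 = -1095/7/(5237/7) + 10/3 = (7/5237)*(-1095/7) + 10/3 = -1095/5237 + 10/3 = 49085/15711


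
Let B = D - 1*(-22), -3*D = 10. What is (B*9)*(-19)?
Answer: -3192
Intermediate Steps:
D = -10/3 (D = -⅓*10 = -10/3 ≈ -3.3333)
B = 56/3 (B = -10/3 - 1*(-22) = -10/3 + 22 = 56/3 ≈ 18.667)
(B*9)*(-19) = ((56/3)*9)*(-19) = 168*(-19) = -3192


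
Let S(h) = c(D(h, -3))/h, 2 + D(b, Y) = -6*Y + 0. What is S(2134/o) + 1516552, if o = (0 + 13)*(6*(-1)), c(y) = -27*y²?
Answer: 1618430552/1067 ≈ 1.5168e+6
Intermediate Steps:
D(b, Y) = -2 - 6*Y (D(b, Y) = -2 + (-6*Y + 0) = -2 - 6*Y)
o = -78 (o = 13*(-6) = -78)
S(h) = -6912/h (S(h) = (-27*(-2 - 6*(-3))²)/h = (-27*(-2 + 18)²)/h = (-27*16²)/h = (-27*256)/h = -6912/h)
S(2134/o) + 1516552 = -6912/(2134/(-78)) + 1516552 = -6912/(2134*(-1/78)) + 1516552 = -6912/(-1067/39) + 1516552 = -6912*(-39/1067) + 1516552 = 269568/1067 + 1516552 = 1618430552/1067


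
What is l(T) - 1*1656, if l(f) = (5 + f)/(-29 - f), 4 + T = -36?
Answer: -18251/11 ≈ -1659.2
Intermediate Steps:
T = -40 (T = -4 - 36 = -40)
l(f) = (5 + f)/(-29 - f)
l(T) - 1*1656 = (-5 - 1*(-40))/(29 - 40) - 1*1656 = (-5 + 40)/(-11) - 1656 = -1/11*35 - 1656 = -35/11 - 1656 = -18251/11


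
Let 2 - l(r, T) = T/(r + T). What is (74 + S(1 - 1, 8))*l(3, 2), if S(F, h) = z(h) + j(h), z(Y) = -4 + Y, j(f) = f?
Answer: 688/5 ≈ 137.60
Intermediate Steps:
l(r, T) = 2 - T/(T + r) (l(r, T) = 2 - T/(r + T) = 2 - T/(T + r))
S(F, h) = -4 + 2*h (S(F, h) = (-4 + h) + h = -4 + 2*h)
(74 + S(1 - 1, 8))*l(3, 2) = (74 + (-4 + 2*8))*((2 + 2*3)/(2 + 3)) = (74 + (-4 + 16))*((2 + 6)/5) = (74 + 12)*((1/5)*8) = 86*(8/5) = 688/5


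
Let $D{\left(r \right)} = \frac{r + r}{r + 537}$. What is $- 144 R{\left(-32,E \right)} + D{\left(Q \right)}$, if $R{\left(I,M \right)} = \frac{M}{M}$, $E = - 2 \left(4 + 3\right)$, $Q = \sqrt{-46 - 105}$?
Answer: $\frac{2 \left(- 71 \sqrt{151} + 38664 i\right)}{\sqrt{151} - 537 i} \approx -144.0 + 0.045742 i$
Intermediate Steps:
$Q = i \sqrt{151}$ ($Q = \sqrt{-151} = i \sqrt{151} \approx 12.288 i$)
$D{\left(r \right)} = \frac{2 r}{537 + r}$
$E = -14$ ($E = \left(-2\right) 7 = -14$)
$R{\left(I,M \right)} = 1$
$- 144 R{\left(-32,E \right)} + D{\left(Q \right)} = \left(-144\right) 1 + \frac{2 i \sqrt{151}}{537 + i \sqrt{151}} = -144 + \frac{2 i \sqrt{151}}{537 + i \sqrt{151}}$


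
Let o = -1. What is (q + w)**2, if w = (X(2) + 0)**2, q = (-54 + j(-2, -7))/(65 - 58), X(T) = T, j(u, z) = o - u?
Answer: 625/49 ≈ 12.755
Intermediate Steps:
j(u, z) = -1 - u
q = -53/7 (q = (-54 + (-1 - 1*(-2)))/(65 - 58) = (-54 + (-1 + 2))/7 = (-54 + 1)*(1/7) = -53*1/7 = -53/7 ≈ -7.5714)
w = 4 (w = (2 + 0)**2 = 2**2 = 4)
(q + w)**2 = (-53/7 + 4)**2 = (-25/7)**2 = 625/49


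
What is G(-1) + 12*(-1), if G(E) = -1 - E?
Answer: -12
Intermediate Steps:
G(-1) + 12*(-1) = (-1 - 1*(-1)) + 12*(-1) = (-1 + 1) - 12 = 0 - 12 = -12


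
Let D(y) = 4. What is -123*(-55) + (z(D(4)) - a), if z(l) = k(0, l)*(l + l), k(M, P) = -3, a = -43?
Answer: 6784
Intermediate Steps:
z(l) = -6*l (z(l) = -3*(l + l) = -6*l)
-123*(-55) + (z(D(4)) - a) = -123*(-55) + (-6*4 - 1*(-43)) = 6765 + (-24 + 43) = 6765 + 19 = 6784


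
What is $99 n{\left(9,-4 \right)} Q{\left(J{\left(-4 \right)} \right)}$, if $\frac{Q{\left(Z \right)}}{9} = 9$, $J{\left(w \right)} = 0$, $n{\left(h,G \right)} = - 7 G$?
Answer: $224532$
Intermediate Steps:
$Q{\left(Z \right)} = 81$ ($Q{\left(Z \right)} = 9 \cdot 9 = 81$)
$99 n{\left(9,-4 \right)} Q{\left(J{\left(-4 \right)} \right)} = 99 \left(\left(-7\right) \left(-4\right)\right) 81 = 99 \cdot 28 \cdot 81 = 2772 \cdot 81 = 224532$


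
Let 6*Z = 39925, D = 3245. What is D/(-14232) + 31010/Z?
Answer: 503689859/113642520 ≈ 4.4322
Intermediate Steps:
Z = 39925/6 (Z = (1/6)*39925 = 39925/6 ≈ 6654.2)
D/(-14232) + 31010/Z = 3245/(-14232) + 31010/(39925/6) = 3245*(-1/14232) + 31010*(6/39925) = -3245/14232 + 37212/7985 = 503689859/113642520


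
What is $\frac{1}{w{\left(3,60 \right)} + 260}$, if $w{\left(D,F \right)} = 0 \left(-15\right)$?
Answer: $\frac{1}{260} \approx 0.0038462$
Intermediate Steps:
$w{\left(D,F \right)} = 0$
$\frac{1}{w{\left(3,60 \right)} + 260} = \frac{1}{0 + 260} = \frac{1}{260}$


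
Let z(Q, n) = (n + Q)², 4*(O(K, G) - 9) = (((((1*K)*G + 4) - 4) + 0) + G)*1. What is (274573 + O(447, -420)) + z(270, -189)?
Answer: 234103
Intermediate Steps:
O(K, G) = 9 + G/4 + G*K/4 (O(K, G) = 9 + ((((((1*K)*G + 4) - 4) + 0) + G)*1)/4 = 9 + (((((K*G + 4) - 4) + 0) + G)*1)/4 = 9 + (((((G*K + 4) - 4) + 0) + G)*1)/4 = 9 + (((((4 + G*K) - 4) + 0) + G)*1)/4 = 9 + (((G*K + 0) + G)*1)/4 = 9 + ((G*K + G)*1)/4 = 9 + ((G + G*K)*1)/4 = 9 + (G + G*K)/4 = 9 + (G/4 + G*K/4) = 9 + G/4 + G*K/4)
z(Q, n) = (Q + n)²
(274573 + O(447, -420)) + z(270, -189) = (274573 + (9 + (¼)*(-420) + (¼)*(-420)*447)) + (270 - 189)² = (274573 + (9 - 105 - 46935)) + 81² = (274573 - 47031) + 6561 = 227542 + 6561 = 234103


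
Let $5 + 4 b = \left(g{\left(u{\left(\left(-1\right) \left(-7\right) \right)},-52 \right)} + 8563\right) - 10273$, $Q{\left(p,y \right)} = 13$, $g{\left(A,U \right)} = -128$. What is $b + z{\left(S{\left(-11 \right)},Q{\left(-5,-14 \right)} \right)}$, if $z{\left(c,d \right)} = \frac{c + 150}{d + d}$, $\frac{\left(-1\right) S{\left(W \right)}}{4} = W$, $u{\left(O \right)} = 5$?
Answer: $- \frac{23571}{52} \approx -453.29$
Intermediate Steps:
$S{\left(W \right)} = - 4 W$
$z{\left(c,d \right)} = \frac{150 + c}{2 d}$
$b = - \frac{1843}{4}$ ($b = - \frac{5}{4} + \frac{\left(-128 + 8563\right) - 10273}{4} = - \frac{5}{4} + \frac{8435 - 10273}{4} = - \frac{5}{4} + \frac{1}{4} \left(-1838\right) = - \frac{5}{4} - \frac{919}{2} = - \frac{1843}{4} \approx -460.75$)
$b + z{\left(S{\left(-11 \right)},Q{\left(-5,-14 \right)} \right)} = - \frac{1843}{4} + \frac{150 - -44}{2 \cdot 13} = - \frac{1843}{4} + \frac{1}{2} \cdot \frac{1}{13} \left(150 + 44\right) = - \frac{1843}{4} + \frac{1}{2} \cdot \frac{1}{13} \cdot 194 = - \frac{1843}{4} + \frac{97}{13} = - \frac{23571}{52}$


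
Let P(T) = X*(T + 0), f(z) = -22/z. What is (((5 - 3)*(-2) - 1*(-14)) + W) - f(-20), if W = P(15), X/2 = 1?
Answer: 389/10 ≈ 38.900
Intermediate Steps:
X = 2 (X = 2*1 = 2)
P(T) = 2*T (P(T) = 2*(T + 0) = 2*T)
W = 30 (W = 2*15 = 30)
(((5 - 3)*(-2) - 1*(-14)) + W) - f(-20) = (((5 - 3)*(-2) - 1*(-14)) + 30) - (-22)/(-20) = ((2*(-2) + 14) + 30) - (-22)*(-1)/20 = ((-4 + 14) + 30) - 1*11/10 = (10 + 30) - 11/10 = 40 - 11/10 = 389/10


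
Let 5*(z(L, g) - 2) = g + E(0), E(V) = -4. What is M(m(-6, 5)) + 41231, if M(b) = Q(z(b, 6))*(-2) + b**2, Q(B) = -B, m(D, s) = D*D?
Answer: 212659/5 ≈ 42532.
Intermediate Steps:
m(D, s) = D**2
z(L, g) = 6/5 + g/5 (z(L, g) = 2 + (g - 4)/5 = 2 + (-4 + g)/5 = 2 + (-4/5 + g/5) = 6/5 + g/5)
M(b) = 24/5 + b**2 (M(b) = -(6/5 + (1/5)*6)*(-2) + b**2 = -(6/5 + 6/5)*(-2) + b**2 = -1*12/5*(-2) + b**2 = -12/5*(-2) + b**2 = 24/5 + b**2)
M(m(-6, 5)) + 41231 = (24/5 + ((-6)**2)**2) + 41231 = (24/5 + 36**2) + 41231 = (24/5 + 1296) + 41231 = 6504/5 + 41231 = 212659/5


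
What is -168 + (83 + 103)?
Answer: 18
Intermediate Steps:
-168 + (83 + 103) = -168 + 186 = 18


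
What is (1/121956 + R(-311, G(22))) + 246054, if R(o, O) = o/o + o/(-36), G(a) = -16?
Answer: 22506702859/91467 ≈ 2.4606e+5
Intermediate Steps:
R(o, O) = 1 - o/36 (R(o, O) = 1 + o*(-1/36) = 1 - o/36)
(1/121956 + R(-311, G(22))) + 246054 = (1/121956 + (1 - 1/36*(-311))) + 246054 = (1/121956 + (1 + 311/36)) + 246054 = (1/121956 + 347/36) + 246054 = 881641/91467 + 246054 = 22506702859/91467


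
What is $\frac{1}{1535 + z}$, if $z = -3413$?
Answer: $- \frac{1}{1878} \approx -0.00053248$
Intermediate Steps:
$\frac{1}{1535 + z} = \frac{1}{1535 - 3413} = \frac{1}{-1878} = - \frac{1}{1878}$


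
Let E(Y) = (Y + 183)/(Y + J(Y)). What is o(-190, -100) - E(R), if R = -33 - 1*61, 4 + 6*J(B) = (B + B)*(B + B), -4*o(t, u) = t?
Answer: 275221/5796 ≈ 47.485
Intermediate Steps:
o(t, u) = -t/4
J(B) = -⅔ + 2*B²/3 (J(B) = -⅔ + ((B + B)*(B + B))/6 = -⅔ + ((2*B)*(2*B))/6 = -⅔ + (4*B²)/6 = -⅔ + 2*B²/3)
R = -94 (R = -33 - 61 = -94)
E(Y) = (183 + Y)/(-⅔ + Y + 2*Y²/3) (E(Y) = (Y + 183)/(Y + (-⅔ + 2*Y²/3)) = (183 + Y)/(-⅔ + Y + 2*Y²/3))
o(-190, -100) - E(R) = -¼*(-190) - 3*(183 - 94)/(-2 + 2*(-94)² + 3*(-94)) = 95/2 - 3*89/(-2 + 2*8836 - 282) = 95/2 - 3*89/(-2 + 17672 - 282) = 95/2 - 3*89/17388 = 95/2 - 1*89/5796 = 95/2 - 89/5796 = 275221/5796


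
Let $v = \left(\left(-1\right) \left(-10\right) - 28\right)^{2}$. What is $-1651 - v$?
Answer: $-1975$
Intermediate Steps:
$v = 324$ ($v = \left(10 - 28\right)^{2} = \left(-18\right)^{2} = 324$)
$-1651 - v = -1651 - 324 = -1975$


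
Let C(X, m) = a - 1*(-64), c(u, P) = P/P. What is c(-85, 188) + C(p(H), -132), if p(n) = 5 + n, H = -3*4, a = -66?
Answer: -1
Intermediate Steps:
H = -12
c(u, P) = 1
C(X, m) = -2 (C(X, m) = -66 - 1*(-64) = -66 + 64 = -2)
c(-85, 188) + C(p(H), -132) = 1 - 2 = -1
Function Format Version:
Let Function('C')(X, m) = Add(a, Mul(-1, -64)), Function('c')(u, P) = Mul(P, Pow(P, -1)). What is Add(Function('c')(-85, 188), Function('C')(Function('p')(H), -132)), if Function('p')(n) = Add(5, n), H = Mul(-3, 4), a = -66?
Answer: -1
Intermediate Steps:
H = -12
Function('c')(u, P) = 1
Function('C')(X, m) = -2 (Function('C')(X, m) = Add(-66, Mul(-1, -64)) = Add(-66, 64) = -2)
Add(Function('c')(-85, 188), Function('C')(Function('p')(H), -132)) = Add(1, -2) = -1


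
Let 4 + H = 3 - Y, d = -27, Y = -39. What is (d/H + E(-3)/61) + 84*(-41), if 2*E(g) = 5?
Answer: -3992372/1159 ≈ -3444.7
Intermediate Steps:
E(g) = 5/2 (E(g) = (½)*5 = 5/2)
H = 38 (H = -4 + (3 - 1*(-39)) = -4 + (3 + 39) = -4 + 42 = 38)
(d/H + E(-3)/61) + 84*(-41) = (-27/38 + (5/2)/61) + 84*(-41) = (-27*1/38 + (5/2)*(1/61)) - 3444 = (-27/38 + 5/122) - 3444 = -776/1159 - 3444 = -3992372/1159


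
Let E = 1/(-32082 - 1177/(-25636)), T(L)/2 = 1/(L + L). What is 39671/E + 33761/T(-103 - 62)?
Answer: -32770338975565/25636 ≈ -1.2783e+9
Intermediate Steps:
T(L) = 1/L (T(L) = 2/(L + L) = 2/((2*L)) = 2*(1/(2*L)) = 1/L)
E = -25636/822452975 (E = 1/(-32082 - 1177*(-1/25636)) = 1/(-32082 + 1177/25636) = 1/(-822452975/25636) = -25636/822452975 ≈ -3.1170e-5)
39671/E + 33761/T(-103 - 62) = 39671/(-25636/822452975) + 33761/(1/(-103 - 62)) = 39671*(-822452975/25636) + 33761/(1/(-165)) = -32627531971225/25636 + 33761/(-1/165) = -32627531971225/25636 + 33761*(-165) = -32627531971225/25636 - 5570565 = -32770338975565/25636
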